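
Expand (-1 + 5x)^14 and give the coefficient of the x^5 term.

-6256250

The general term is C(14,j)·(-1)^j·(5x)^(14-j); the x^5 term has j = 9.
C(14,9) = 2002.
Coefficient = C(14,9) · (-1)^9 · 5^5 = 2002 · (-1) · 3125 = -6256250.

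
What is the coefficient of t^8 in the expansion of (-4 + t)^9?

-36

The general term is C(9,j)·(-4)^j·(t)^(9-j); the t^8 term has j = 1.
C(9,1) = 9.
Coefficient = C(9,1) · (-4)^1 = 9 · (-4) = -36.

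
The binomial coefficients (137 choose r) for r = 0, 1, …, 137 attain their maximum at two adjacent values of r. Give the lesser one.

68

For odd n = 137, C(137,r) peaks at r = (n−1)/2 and (n+1)/2; the lesser is 68.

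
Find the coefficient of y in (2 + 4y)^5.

320

The general term is C(5,j)·(2)^j·(4y)^(5-j); the y^1 term has j = 4.
C(5,4) = 5.
Coefficient = C(5,4) · 2^4 · 4^1 = 5 · 16 · 4 = 320.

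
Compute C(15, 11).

1365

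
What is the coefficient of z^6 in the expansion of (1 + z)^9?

The general term is C(9,j)·(1)^j·(z)^(9-j); the z^6 term has j = 3.
C(9,3) = 84.
Coefficient = C(9,3) = 84.

84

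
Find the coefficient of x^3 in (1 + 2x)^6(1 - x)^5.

-30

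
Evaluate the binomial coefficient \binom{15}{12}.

C(15,12) = C(15,3) by symmetry.
C(15,3) = (15·14·13) / 3! = 2730 / 6 = 455.

455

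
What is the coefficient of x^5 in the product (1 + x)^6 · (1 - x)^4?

Coefficient of x^5 = Σ_{j} C(6,j)·1^j·C(4,5-j)·(-1)^(5-j) for j from 1 to 5.
= 6 + (-60) + 120 + (-60) + 6 = 12.

12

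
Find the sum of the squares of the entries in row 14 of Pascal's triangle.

40116600

Σ C(14,i)² is the coefficient of x^14 in (1+x)^14(1+x)^14 = (1+x)^28, i.e. C(28,14) = 40116600.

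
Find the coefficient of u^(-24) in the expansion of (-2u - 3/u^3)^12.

General term: C(12,j)·(-2u)^j·(-3/u^3)^(12-j), with u-exponent 1j − 3(12−j) = 4j − 36.
Set 4j − 36 = -24: j = 3.
C(12,3) = 220; (-2)^3 = -8; (-3)^9 = -19683.
Coefficient = 220 · (-8) · (-19683) = 34642080.

34642080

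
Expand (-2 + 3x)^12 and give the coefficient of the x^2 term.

608256

The general term is C(12,j)·(-2)^j·(3x)^(12-j); the x^2 term has j = 10.
C(12,10) = 66.
Coefficient = C(12,10) · (-2)^10 · 3^2 = 66 · 1024 · 9 = 608256.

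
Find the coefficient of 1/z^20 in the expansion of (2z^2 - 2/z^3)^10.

46080

General term: C(10,j)·(2z^2)^j·(-2/z^3)^(10-j), with z-exponent 2j − 3(10−j) = 5j − 30.
Set 5j − 30 = -20: j = 2.
C(10,2) = 45; 2^2 = 4; (-2)^8 = 256.
Coefficient = 45 · 4 · 256 = 46080.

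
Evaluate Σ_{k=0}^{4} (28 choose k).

1 + 28 + 378 + 3276 + 20475 = 24158.

24158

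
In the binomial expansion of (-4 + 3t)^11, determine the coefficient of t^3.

291962880

The general term is C(11,j)·(-4)^j·(3t)^(11-j); the t^3 term has j = 8.
C(11,8) = 165.
Coefficient = C(11,8) · (-4)^8 · 3^3 = 165 · 65536 · 27 = 291962880.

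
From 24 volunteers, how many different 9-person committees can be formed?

1307504

This is C(24,9) = 1307504.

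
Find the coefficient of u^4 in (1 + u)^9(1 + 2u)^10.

Coefficient of u^4 = Σ_{j} C(9,j)·1^j·C(10,4-j)·2^(4-j) for j from 0 to 4.
= 3360 + 8640 + 6480 + 1680 + 126 = 20286.

20286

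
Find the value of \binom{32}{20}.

C(32,20) = C(32,12) by symmetry.
C(32,12) = (32·31·30·29·28·27·26·25·24·23·22·21) / 12! = 108155131628544000 / 479001600 = 225792840.

225792840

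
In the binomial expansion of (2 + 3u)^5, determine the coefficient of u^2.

The general term is C(5,j)·(2)^j·(3u)^(5-j); the u^2 term has j = 3.
C(5,3) = 10.
Coefficient = C(5,3) · 2^3 · 3^2 = 10 · 8 · 9 = 720.

720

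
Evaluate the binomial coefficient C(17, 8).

24310

C(17,8) = (17·16·15·14·13·12·11·10) / 8! = 980179200 / 40320 = 24310.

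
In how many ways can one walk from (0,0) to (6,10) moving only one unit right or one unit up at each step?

8008

Each path is a sequence of 16 steps with 6 rights: C(16,6) = 8008.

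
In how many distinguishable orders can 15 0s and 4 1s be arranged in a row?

3876

Choose positions for the 0s: C(19,15) = 3876.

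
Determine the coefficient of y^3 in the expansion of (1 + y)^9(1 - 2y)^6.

32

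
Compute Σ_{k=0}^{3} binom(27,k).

3304

1 + 27 + 351 + 2925 = 3304.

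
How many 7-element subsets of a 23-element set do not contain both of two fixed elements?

All 7-subsets: C(23,7) = 245157. Those containing both fixed elements: C(21,5) = 20349.
245157 − 20349 = 224808.

224808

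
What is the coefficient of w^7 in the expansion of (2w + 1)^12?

The general term is C(12,j)·(2w)^j·(1)^(12-j); the w^7 term has j = 7.
C(12,7) = 792.
Coefficient = C(12,7) · 2^7 = 792 · 128 = 101376.

101376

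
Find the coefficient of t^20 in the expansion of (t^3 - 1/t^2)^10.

45

General term: C(10,j)·(t^3)^j·(-1/t^2)^(10-j), with t-exponent 3j − 2(10−j) = 5j − 20.
Set 5j − 20 = 20: j = 8.
C(10,8) = 45; 1^8 = 1; (-1)^2 = 1.
Coefficient = 45 · 1 · 1 = 45.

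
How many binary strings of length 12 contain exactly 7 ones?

Choose the 7 positions: C(12,7) = 792.

792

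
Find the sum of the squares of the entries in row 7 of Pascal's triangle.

By Vandermonde's identity, Σ C(7,k)² = C(14,7) = 3432.

3432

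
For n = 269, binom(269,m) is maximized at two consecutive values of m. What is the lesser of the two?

For odd n = 269, C(269,m) peaks at m = (n−1)/2 and (n+1)/2; the lesser is 134.

134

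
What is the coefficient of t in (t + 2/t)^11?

14784

General term: C(11,j)·(t)^j·(2/t)^(11-j), with t-exponent 1j − 1(11−j) = 2j − 11.
Set 2j − 11 = 1: j = 6.
C(11,6) = 462; 1^6 = 1; 2^5 = 32.
Coefficient = 462 · 1 · 32 = 14784.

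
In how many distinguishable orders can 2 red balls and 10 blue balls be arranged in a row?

Choose positions for the red balls: C(12,2) = 66.

66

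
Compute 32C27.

201376

C(32,27) = C(32,5) by symmetry.
C(32,5) = (32·31·30·29·28) / 5! = 24165120 / 120 = 201376.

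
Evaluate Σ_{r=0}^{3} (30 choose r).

4526

1 + 30 + 435 + 4060 = 4526.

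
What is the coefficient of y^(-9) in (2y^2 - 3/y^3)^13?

General term: C(13,j)·(2y^2)^j·(-3/y^3)^(13-j), with y-exponent 2j − 3(13−j) = 5j − 39.
Set 5j − 39 = -9: j = 6.
C(13,6) = 1716; 2^6 = 64; (-3)^7 = -2187.
Coefficient = 1716 · 64 · (-2187) = -240185088.

-240185088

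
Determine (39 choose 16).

C(39,16) = (39·38·37·36·35·34·33·32·31·30·29·28·27·26·25·24) / 16! = 789024790105300869120000 / 20922789888000 = 37711260990.

37711260990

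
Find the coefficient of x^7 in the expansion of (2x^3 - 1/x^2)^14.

-439296

General term: C(14,j)·(2x^3)^j·(-1/x^2)^(14-j), with x-exponent 3j − 2(14−j) = 5j − 28.
Set 5j − 28 = 7: j = 7.
C(14,7) = 3432; 2^7 = 128; (-1)^7 = -1.
Coefficient = 3432 · 128 · (-1) = -439296.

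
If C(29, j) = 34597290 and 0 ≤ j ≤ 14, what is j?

C(29,j) increases on 0 ≤ j ≤ 14. C(29,10) = 20030010 and C(29,11) = 34597290, so j = 11.

11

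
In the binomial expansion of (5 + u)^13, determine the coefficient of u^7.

26812500

The general term is C(13,j)·(5)^j·(u)^(13-j); the u^7 term has j = 6.
C(13,6) = 1716.
Coefficient = C(13,6) · 5^6 = 1716 · 15625 = 26812500.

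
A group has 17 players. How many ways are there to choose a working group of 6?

This is C(17,6) = 12376.

12376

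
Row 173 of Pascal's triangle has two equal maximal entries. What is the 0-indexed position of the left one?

86

For odd n = 173, C(173,r) peaks at r = (n−1)/2 and (n+1)/2; the lower is 86.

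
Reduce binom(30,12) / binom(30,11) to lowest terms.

C(n,k+1)/C(n,k) = (n−k)/(k+1) = (30−11)/(11+1) = 19/12.

19/12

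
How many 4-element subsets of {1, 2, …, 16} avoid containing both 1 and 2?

1729

All 4-subsets: C(16,4) = 1820. Those containing both fixed elements: C(14,2) = 91.
1820 − 91 = 1729.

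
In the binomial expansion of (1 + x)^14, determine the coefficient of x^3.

364

The general term is C(14,j)·(1)^j·(x)^(14-j); the x^3 term has j = 11.
C(14,11) = 364.
Coefficient = C(14,11) = 364.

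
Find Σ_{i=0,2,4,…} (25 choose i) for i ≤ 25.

Half of (1+1)^25 + (1−1)^25 gives the even-index sum: 2^24 = 16777216.

16777216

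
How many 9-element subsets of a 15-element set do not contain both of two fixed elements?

All 9-subsets: C(15,9) = 5005. Those containing both fixed elements: C(13,7) = 1716.
5005 − 1716 = 3289.

3289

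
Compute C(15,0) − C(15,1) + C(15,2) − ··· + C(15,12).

The partial alternating sum Σ_{k=0}^{12} (−1)^k C(15,k) = (−1)^12 C(14,12) = 91.

91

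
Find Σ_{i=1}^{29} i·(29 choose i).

7784628224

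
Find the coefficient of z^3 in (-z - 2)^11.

-42240

The general term is C(11,j)·(-z)^j·(-2)^(11-j); the z^3 term has j = 3.
C(11,3) = 165.
Coefficient = C(11,3) · (-1)^3 · (-2)^8 = 165 · (-1) · 256 = -42240.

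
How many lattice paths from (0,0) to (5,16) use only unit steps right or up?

Each path is a sequence of 21 steps with 5 rights: C(21,5) = 20349.

20349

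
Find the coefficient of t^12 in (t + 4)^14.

The general term is C(14,j)·(t)^j·(4)^(14-j); the t^12 term has j = 12.
C(14,12) = 91.
Coefficient = C(14,12) · 4^2 = 91 · 16 = 1456.

1456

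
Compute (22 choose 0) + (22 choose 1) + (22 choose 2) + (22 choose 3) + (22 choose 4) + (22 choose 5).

35443

1 + 22 + 231 + 1540 + 7315 + 26334 = 35443.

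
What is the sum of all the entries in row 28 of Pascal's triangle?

268435456

Setting x = 1 in (1+x)^28 gives Σ C(28,k) = 2^28 = 268435456.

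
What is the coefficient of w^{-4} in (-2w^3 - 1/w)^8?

General term: C(8,j)·(-2w^3)^j·(-1/w)^(8-j), with w-exponent 3j − 1(8−j) = 4j − 8.
Set 4j − 8 = -4: j = 1.
C(8,1) = 8; (-2)^1 = -2; (-1)^7 = -1.
Coefficient = 8 · (-2) · (-1) = 16.

16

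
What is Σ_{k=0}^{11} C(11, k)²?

705432

Σ C(11,k)² is the coefficient of x^11 in (1+x)^11(1+x)^11 = (1+x)^22, i.e. C(22,11) = 705432.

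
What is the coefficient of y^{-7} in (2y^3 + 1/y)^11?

22

General term: C(11,j)·(2y^3)^j·(1/y)^(11-j), with y-exponent 3j − 1(11−j) = 4j − 11.
Set 4j − 11 = -7: j = 1.
C(11,1) = 11; 2^1 = 2; 1^10 = 1.
Coefficient = 11 · 2 · 1 = 22.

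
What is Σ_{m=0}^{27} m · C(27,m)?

1811939328

Since m·C(27,m) = 27·C(26,m−1), the sum is 27·2^26 = 27·67108864 = 1811939328.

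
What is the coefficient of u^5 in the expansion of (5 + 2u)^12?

1980000000

The general term is C(12,j)·(5)^j·(2u)^(12-j); the u^5 term has j = 7.
C(12,7) = 792.
Coefficient = C(12,7) · 5^7 · 2^5 = 792 · 78125 · 32 = 1980000000.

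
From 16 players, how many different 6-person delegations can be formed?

8008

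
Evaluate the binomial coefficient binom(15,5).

3003

C(15,5) = (15·14·13·12·11) / 5! = 360360 / 120 = 3003.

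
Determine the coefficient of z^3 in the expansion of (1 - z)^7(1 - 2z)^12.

Coefficient of z^3 = Σ_{j} C(7,j)·(-1)^j·C(12,3-j)·(-2)^(3-j) for j from 0 to 3.
= (-1760) + (-1848) + (-504) + (-35) = -4147.

-4147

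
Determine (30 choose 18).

C(30,18) = C(30,12) by symmetry.
C(30,12) = (30·29·28·27·26·25·24·23·22·21·20·19) / 12! = 41430393164160000 / 479001600 = 86493225.

86493225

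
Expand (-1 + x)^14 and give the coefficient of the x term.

-14

The general term is C(14,j)·(-1)^j·(x)^(14-j); the x^1 term has j = 13.
C(14,13) = 14.
Coefficient = C(14,13) · (-1)^13 = 14 · (-1) = -14.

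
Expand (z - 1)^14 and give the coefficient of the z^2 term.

91

The general term is C(14,j)·(z)^j·(-1)^(14-j); the z^2 term has j = 2.
C(14,2) = 91.
Coefficient = C(14,2) = 91.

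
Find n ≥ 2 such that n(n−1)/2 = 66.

12

n(n−1)/2 = 66 ⇒ n(n−1) = 132. Since 12·11 = 132, n = 12.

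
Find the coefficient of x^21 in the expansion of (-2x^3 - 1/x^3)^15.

General term: C(15,j)·(-2x^3)^j·(-1/x^3)^(15-j), with x-exponent 3j − 3(15−j) = 6j − 45.
Set 6j − 45 = 21: j = 11.
C(15,11) = 1365; (-2)^11 = -2048; (-1)^4 = 1.
Coefficient = 1365 · (-2048) · 1 = -2795520.

-2795520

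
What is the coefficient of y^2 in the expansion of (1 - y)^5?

10

The general term is C(5,j)·(1)^j·(-y)^(5-j); the y^2 term has j = 3.
C(5,3) = 10.
Coefficient = C(5,3) = 10.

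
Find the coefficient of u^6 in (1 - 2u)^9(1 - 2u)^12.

3472896

Coefficient of u^6 = Σ_{j} C(9,j)·(-2)^j·C(12,6-j)·(-2)^(6-j) for j from 0 to 6.
= 59136 + 456192 + 1140480 + 1182720 + 532224 + 96768 + 5376 = 3472896.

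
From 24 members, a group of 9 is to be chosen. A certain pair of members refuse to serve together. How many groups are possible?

All 9-subsets: C(24,9) = 1307504. Those containing both fixed elements: C(22,7) = 170544.
1307504 − 170544 = 1136960.

1136960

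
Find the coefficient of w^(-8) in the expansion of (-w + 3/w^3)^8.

5670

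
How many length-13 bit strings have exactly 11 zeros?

78

Choose the 11 positions: C(13,11) = 78.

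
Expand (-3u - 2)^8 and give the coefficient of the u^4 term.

The general term is C(8,j)·(-3u)^j·(-2)^(8-j); the u^4 term has j = 4.
C(8,4) = 70.
Coefficient = C(8,4) · (-3)^4 · (-2)^4 = 70 · 81 · 16 = 90720.

90720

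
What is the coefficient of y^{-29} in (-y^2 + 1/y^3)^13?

78

General term: C(13,j)·(-y^2)^j·(1/y^3)^(13-j), with y-exponent 2j − 3(13−j) = 5j − 39.
Set 5j − 39 = -29: j = 2.
C(13,2) = 78; (-1)^2 = 1; 1^11 = 1.
Coefficient = 78 · 1 · 1 = 78.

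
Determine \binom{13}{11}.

78

C(13,11) = C(13,2) by symmetry.
C(13,2) = (13·12) / 2! = 156 / 2 = 78.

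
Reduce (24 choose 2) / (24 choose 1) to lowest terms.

23/2

C(n,k+1)/C(n,k) = (n−k)/(k+1) = (24−1)/(1+1) = 23/2.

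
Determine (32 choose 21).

C(32,21) = C(32,11) by symmetry.
C(32,11) = (32·31·30·29·28·27·26·25·24·23·22) / 11! = 5150244363264000 / 39916800 = 129024480.

129024480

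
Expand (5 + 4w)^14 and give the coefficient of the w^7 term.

4392960000000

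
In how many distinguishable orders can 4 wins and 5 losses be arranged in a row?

Choose positions for the wins: C(9,4) = 126.

126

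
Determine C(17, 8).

24310

C(17,8) = (17·16·15·14·13·12·11·10) / 8! = 980179200 / 40320 = 24310.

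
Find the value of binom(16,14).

C(16,14) = C(16,2) by symmetry.
C(16,2) = (16·15) / 2! = 240 / 2 = 120.

120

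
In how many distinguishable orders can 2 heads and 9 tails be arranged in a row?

55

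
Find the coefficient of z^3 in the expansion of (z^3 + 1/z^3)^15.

General term: C(15,j)·(z^3)^j·(1/z^3)^(15-j), with z-exponent 3j − 3(15−j) = 6j − 45.
Set 6j − 45 = 3: j = 8.
C(15,8) = 6435; 1^8 = 1; 1^7 = 1.
Coefficient = 6435 · 1 · 1 = 6435.

6435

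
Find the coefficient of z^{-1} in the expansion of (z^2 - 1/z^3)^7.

-35

General term: C(7,j)·(z^2)^j·(-1/z^3)^(7-j), with z-exponent 2j − 3(7−j) = 5j − 21.
Set 5j − 21 = -1: j = 4.
C(7,4) = 35; 1^4 = 1; (-1)^3 = -1.
Coefficient = 35 · 1 · (-1) = -35.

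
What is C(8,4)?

70

C(8,4) = (8·7·6·5) / 4! = 1680 / 24 = 70.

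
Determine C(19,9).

92378

C(19,9) = (19·18·17·16·15·14·13·12·11) / 9! = 33522128640 / 362880 = 92378.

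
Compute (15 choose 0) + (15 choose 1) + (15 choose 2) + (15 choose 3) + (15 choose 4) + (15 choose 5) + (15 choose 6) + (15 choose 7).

16384

1 + 15 + 105 + 455 + 1365 + 3003 + 5005 + 6435 = 16384.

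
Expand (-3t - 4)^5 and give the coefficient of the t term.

The general term is C(5,j)·(-3t)^j·(-4)^(5-j); the t^1 term has j = 1.
C(5,1) = 5.
Coefficient = C(5,1) · (-3)^1 · (-4)^4 = 5 · (-3) · 256 = -3840.

-3840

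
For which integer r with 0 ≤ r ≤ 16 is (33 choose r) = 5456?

C(33,r) increases on 0 ≤ r ≤ 16. C(33,2) = 528 and C(33,3) = 5456, so r = 3.

3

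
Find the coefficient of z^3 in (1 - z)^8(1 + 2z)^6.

Coefficient of z^3 = Σ_{j} C(8,j)·(-1)^j·C(6,3-j)·2^(3-j) for j from 0 to 3.
= 160 + (-480) + 336 + (-56) = -40.

-40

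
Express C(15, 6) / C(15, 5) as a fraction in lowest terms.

5/3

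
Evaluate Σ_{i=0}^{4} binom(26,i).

1 + 26 + 325 + 2600 + 14950 = 17902.

17902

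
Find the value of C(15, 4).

C(15,4) = (15·14·13·12) / 4! = 32760 / 24 = 1365.

1365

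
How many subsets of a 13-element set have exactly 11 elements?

Choose the 11 positions: C(13,11) = 78.

78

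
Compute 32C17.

565722720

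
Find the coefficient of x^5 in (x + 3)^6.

The general term is C(6,j)·(x)^j·(3)^(6-j); the x^5 term has j = 5.
C(6,5) = 6.
Coefficient = C(6,5) · 3^1 = 6 · 3 = 18.

18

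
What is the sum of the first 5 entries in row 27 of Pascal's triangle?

20854

1 + 27 + 351 + 2925 + 17550 = 20854.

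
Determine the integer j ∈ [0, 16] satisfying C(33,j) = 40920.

4

C(33,j) increases on 0 ≤ j ≤ 16. C(33,3) = 5456 and C(33,4) = 40920, so j = 4.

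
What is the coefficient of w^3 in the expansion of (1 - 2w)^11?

The general term is C(11,j)·(1)^j·(-2w)^(11-j); the w^3 term has j = 8.
C(11,8) = 165.
Coefficient = C(11,8) · (-2)^3 = 165 · (-8) = -1320.

-1320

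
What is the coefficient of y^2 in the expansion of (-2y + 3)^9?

The general term is C(9,j)·(-2y)^j·(3)^(9-j); the y^2 term has j = 2.
C(9,2) = 36.
Coefficient = C(9,2) · (-2)^2 · 3^7 = 36 · 4 · 2187 = 314928.

314928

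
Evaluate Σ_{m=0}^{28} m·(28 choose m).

3758096384

Differentiating (1+x)^28 and setting x=1: Σ m·C(28,m) = 28·2^27 = 3758096384.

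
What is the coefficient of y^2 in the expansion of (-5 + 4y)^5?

The general term is C(5,j)·(-5)^j·(4y)^(5-j); the y^2 term has j = 3.
C(5,3) = 10.
Coefficient = C(5,3) · (-5)^3 · 4^2 = 10 · (-125) · 16 = -20000.

-20000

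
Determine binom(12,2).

C(12,2) = (12·11) / 2! = 132 / 2 = 66.

66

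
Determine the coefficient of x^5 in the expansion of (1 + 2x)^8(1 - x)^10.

Coefficient of x^5 = Σ_{j} C(8,j)·2^j·C(10,5-j)·(-1)^(5-j) for j from 0 to 5.
= (-252) + 3360 + (-13440) + 20160 + (-11200) + 1792 = 420.

420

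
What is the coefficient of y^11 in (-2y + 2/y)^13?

General term: C(13,j)·(-2y)^j·(2/y)^(13-j), with y-exponent 1j − 1(13−j) = 2j − 13.
Set 2j − 13 = 11: j = 12.
C(13,12) = 13; (-2)^12 = 4096; 2^1 = 2.
Coefficient = 13 · 4096 · 2 = 106496.

106496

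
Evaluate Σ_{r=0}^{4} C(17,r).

3214

1 + 17 + 136 + 680 + 2380 = 3214.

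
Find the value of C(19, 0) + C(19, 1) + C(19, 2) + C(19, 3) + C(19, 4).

5036

1 + 19 + 171 + 969 + 3876 = 5036.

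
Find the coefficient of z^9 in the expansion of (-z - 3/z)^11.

-33

General term: C(11,j)·(-z)^j·(-3/z)^(11-j), with z-exponent 1j − 1(11−j) = 2j − 11.
Set 2j − 11 = 9: j = 10.
C(11,10) = 11; (-1)^10 = 1; (-3)^1 = -3.
Coefficient = 11 · 1 · (-3) = -33.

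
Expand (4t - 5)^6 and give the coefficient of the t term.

The general term is C(6,j)·(4t)^j·(-5)^(6-j); the t^1 term has j = 1.
C(6,1) = 6.
Coefficient = C(6,1) · 4^1 · (-5)^5 = 6 · 4 · (-3125) = -75000.

-75000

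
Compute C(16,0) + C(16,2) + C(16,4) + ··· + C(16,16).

Half of (1+1)^16 + (1−1)^16 gives the even-index sum: 2^15 = 32768.

32768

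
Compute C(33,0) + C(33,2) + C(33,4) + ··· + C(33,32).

4294967296

Half of (1+1)^33 + (1−1)^33 gives the even-index sum: 2^32 = 4294967296.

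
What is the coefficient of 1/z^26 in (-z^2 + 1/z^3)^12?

General term: C(12,j)·(-z^2)^j·(1/z^3)^(12-j), with z-exponent 2j − 3(12−j) = 5j − 36.
Set 5j − 36 = -26: j = 2.
C(12,2) = 66; (-1)^2 = 1; 1^10 = 1.
Coefficient = 66 · 1 · 1 = 66.

66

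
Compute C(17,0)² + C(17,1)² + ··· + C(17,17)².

By Vandermonde's identity, Σ C(17,j)² = C(34,17) = 2333606220.

2333606220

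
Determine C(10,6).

210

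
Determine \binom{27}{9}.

4686825

C(27,9) = (27·26·25·24·23·22·21·20·19) / 9! = 1700755056000 / 362880 = 4686825.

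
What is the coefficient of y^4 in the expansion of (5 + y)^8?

The general term is C(8,j)·(5)^j·(y)^(8-j); the y^4 term has j = 4.
C(8,4) = 70.
Coefficient = C(8,4) · 5^4 = 70 · 625 = 43750.

43750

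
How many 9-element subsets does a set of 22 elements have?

C(22,9) = (22·21·20·19·18·17·16·15·14) / 9! = 180503769600 / 362880 = 497420.

497420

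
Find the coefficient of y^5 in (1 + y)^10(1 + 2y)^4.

6412

Coefficient of y^5 = Σ_{j} C(10,j)·1^j·C(4,5-j)·2^(5-j) for j from 1 to 5.
= 160 + 1440 + 2880 + 1680 + 252 = 6412.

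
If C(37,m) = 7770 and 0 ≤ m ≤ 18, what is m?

C(37,m) increases on 0 ≤ m ≤ 18. C(37,2) = 666 and C(37,3) = 7770, so m = 3.

3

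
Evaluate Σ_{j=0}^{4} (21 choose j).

1 + 21 + 210 + 1330 + 5985 = 7547.

7547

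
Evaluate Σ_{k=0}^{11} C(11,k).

Setting x = 1 in (1+x)^11 gives Σ C(11,k) = 2^11 = 2048.

2048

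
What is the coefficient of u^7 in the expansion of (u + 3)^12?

192456

The general term is C(12,j)·(u)^j·(3)^(12-j); the u^7 term has j = 7.
C(12,7) = 792.
Coefficient = C(12,7) · 3^5 = 792 · 243 = 192456.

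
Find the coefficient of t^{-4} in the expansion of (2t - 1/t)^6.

-12

General term: C(6,j)·(2t)^j·(-1/t)^(6-j), with t-exponent 1j − 1(6−j) = 2j − 6.
Set 2j − 6 = -4: j = 1.
C(6,1) = 6; 2^1 = 2; (-1)^5 = -1.
Coefficient = 6 · 2 · (-1) = -12.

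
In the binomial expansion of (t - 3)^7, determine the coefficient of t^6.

-21

The general term is C(7,j)·(t)^j·(-3)^(7-j); the t^6 term has j = 6.
C(7,6) = 7.
Coefficient = C(7,6) · (-3)^1 = 7 · (-3) = -21.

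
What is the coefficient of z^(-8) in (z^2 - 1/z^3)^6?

15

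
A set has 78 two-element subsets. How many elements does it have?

13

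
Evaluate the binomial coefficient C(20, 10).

184756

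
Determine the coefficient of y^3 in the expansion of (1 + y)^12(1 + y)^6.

Coefficient of y^3 = Σ_{j} C(12,j)·C(6,3-j) for j from 0 to 3.
= 20 + 180 + 396 + 220 = 816.

816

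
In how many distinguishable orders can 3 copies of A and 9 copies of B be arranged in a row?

220

Choose positions for the A's: C(12,3) = 220.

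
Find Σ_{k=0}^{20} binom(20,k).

1048576

The entries of row 20 sum to 2^20 = 1048576.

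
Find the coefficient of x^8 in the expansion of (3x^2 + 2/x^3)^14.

General term: C(14,j)·(3x^2)^j·(2/x^3)^(14-j), with x-exponent 2j − 3(14−j) = 5j − 42.
Set 5j − 42 = 8: j = 10.
C(14,10) = 1001; 3^10 = 59049; 2^4 = 16.
Coefficient = 1001 · 59049 · 16 = 945728784.

945728784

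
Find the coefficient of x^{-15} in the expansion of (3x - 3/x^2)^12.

-116917020

General term: C(12,j)·(3x)^j·(-3/x^2)^(12-j), with x-exponent 1j − 2(12−j) = 3j − 24.
Set 3j − 24 = -15: j = 3.
C(12,3) = 220; 3^3 = 27; (-3)^9 = -19683.
Coefficient = 220 · 27 · (-19683) = -116917020.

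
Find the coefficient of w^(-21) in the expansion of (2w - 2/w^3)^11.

337920

General term: C(11,j)·(2w)^j·(-2/w^3)^(11-j), with w-exponent 1j − 3(11−j) = 4j − 33.
Set 4j − 33 = -21: j = 3.
C(11,3) = 165; 2^3 = 8; (-2)^8 = 256.
Coefficient = 165 · 8 · 256 = 337920.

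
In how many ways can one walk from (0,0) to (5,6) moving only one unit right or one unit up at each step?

462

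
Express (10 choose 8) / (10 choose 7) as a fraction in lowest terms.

3/8

C(n,k+1)/C(n,k) = (n−k)/(k+1) = (10−7)/(7+1) = 3/8.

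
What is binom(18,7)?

31824

C(18,7) = (18·17·16·15·14·13·12) / 7! = 160392960 / 5040 = 31824.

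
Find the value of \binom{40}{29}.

2311801440

C(40,29) = C(40,11) by symmetry.
C(40,11) = (40·39·38·37·36·35·34·33·32·31·30) / 11! = 92279715720192000 / 39916800 = 2311801440.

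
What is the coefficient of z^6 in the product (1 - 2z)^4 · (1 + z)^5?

-48

Coefficient of z^6 = Σ_{j} C(4,j)·(-2)^j·C(5,6-j)·1^(6-j) for j from 1 to 4.
= (-8) + 120 + (-320) + 160 = -48.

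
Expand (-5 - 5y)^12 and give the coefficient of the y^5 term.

193359375000

The general term is C(12,j)·(-5)^j·(-5y)^(12-j); the y^5 term has j = 7.
C(12,7) = 792.
Coefficient = C(12,7) · (-5)^7 · (-5)^5 = 792 · (-78125) · (-3125) = 193359375000.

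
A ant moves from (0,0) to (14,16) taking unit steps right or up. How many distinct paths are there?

145422675

Each path is a sequence of 30 steps with 14 rights: C(30,14) = 145422675.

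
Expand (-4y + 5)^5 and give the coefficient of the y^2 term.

20000

The general term is C(5,j)·(-4y)^j·(5)^(5-j); the y^2 term has j = 2.
C(5,2) = 10.
Coefficient = C(5,2) · (-4)^2 · 5^3 = 10 · 16 · 125 = 20000.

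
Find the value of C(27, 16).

13037895

C(27,16) = C(27,11) by symmetry.
C(27,11) = (27·26·25·24·23·22·21·20·19·18·17) / 11! = 520431047136000 / 39916800 = 13037895.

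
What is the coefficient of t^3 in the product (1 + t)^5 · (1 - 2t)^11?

Coefficient of t^3 = Σ_{j} C(5,j)·1^j·C(11,3-j)·(-2)^(3-j) for j from 0 to 3.
= (-1320) + 1100 + (-220) + 10 = -430.

-430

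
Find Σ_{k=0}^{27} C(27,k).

The entries of row 27 sum to 2^27 = 134217728.

134217728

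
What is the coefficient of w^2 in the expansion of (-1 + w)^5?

The general term is C(5,j)·(-1)^j·(w)^(5-j); the w^2 term has j = 3.
C(5,3) = 10.
Coefficient = C(5,3) · (-1)^3 = 10 · (-1) = -10.

-10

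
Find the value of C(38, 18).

C(38,18) = (38·37·36·35·34·33·32·31·30·29·28·27·26·25·24·23·22·21) / 18! = 214978908196382744494080000 / 6402373705728000 = 33578000610.

33578000610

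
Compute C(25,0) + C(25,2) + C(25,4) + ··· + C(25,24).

16777216

Half of (1+1)^25 + (1−1)^25 gives the even-index sum: 2^24 = 16777216.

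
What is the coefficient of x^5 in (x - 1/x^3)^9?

-9

General term: C(9,j)·(x)^j·(-1/x^3)^(9-j), with x-exponent 1j − 3(9−j) = 4j − 27.
Set 4j − 27 = 5: j = 8.
C(9,8) = 9; 1^8 = 1; (-1)^1 = -1.
Coefficient = 9 · 1 · (-1) = -9.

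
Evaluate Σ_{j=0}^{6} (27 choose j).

397594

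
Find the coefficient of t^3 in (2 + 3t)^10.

414720

The general term is C(10,j)·(2)^j·(3t)^(10-j); the t^3 term has j = 7.
C(10,7) = 120.
Coefficient = C(10,7) · 2^7 · 3^3 = 120 · 128 · 27 = 414720.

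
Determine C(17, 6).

12376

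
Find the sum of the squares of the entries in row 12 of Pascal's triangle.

2704156

Σ C(12,i)² is the coefficient of x^12 in (1+x)^12(1+x)^12 = (1+x)^24, i.e. C(24,12) = 2704156.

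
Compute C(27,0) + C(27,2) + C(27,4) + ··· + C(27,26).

67108864

Even-i terms of row 27 sum to 2^26 = 67108864.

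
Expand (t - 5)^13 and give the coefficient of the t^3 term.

2792968750

The general term is C(13,j)·(t)^j·(-5)^(13-j); the t^3 term has j = 3.
C(13,3) = 286.
Coefficient = C(13,3) · (-5)^10 = 286 · 9765625 = 2792968750.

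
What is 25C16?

2042975

C(25,16) = C(25,9) by symmetry.
C(25,9) = (25·24·23·22·21·20·19·18·17) / 9! = 741354768000 / 362880 = 2042975.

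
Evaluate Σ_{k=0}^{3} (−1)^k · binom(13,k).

The partial alternating sum Σ_{k=0}^{3} (−1)^k C(13,k) = (−1)^3 C(12,3) = -220.

-220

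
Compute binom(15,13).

105

C(15,13) = C(15,2) by symmetry.
C(15,2) = (15·14) / 2! = 210 / 2 = 105.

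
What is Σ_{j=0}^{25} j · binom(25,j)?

Since j·C(25,j) = 25·C(24,j−1), the sum is 25·2^24 = 25·16777216 = 419430400.

419430400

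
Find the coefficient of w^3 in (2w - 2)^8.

The general term is C(8,j)·(2w)^j·(-2)^(8-j); the w^3 term has j = 3.
C(8,3) = 56.
Coefficient = C(8,3) · 2^3 · (-2)^5 = 56 · 8 · (-32) = -14336.

-14336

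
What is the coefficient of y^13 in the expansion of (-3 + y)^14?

The general term is C(14,j)·(-3)^j·(y)^(14-j); the y^13 term has j = 1.
C(14,1) = 14.
Coefficient = C(14,1) · (-3)^1 = 14 · (-3) = -42.

-42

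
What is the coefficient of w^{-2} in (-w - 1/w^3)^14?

1001

General term: C(14,j)·(-w)^j·(-1/w^3)^(14-j), with w-exponent 1j − 3(14−j) = 4j − 42.
Set 4j − 42 = -2: j = 10.
C(14,10) = 1001; (-1)^10 = 1; (-1)^4 = 1.
Coefficient = 1001 · 1 · 1 = 1001.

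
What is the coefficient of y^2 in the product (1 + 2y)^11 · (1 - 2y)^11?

-44

Coefficient of y^2 = Σ_{j} C(11,j)·2^j·C(11,2-j)·(-2)^(2-j) for j from 0 to 2.
= 220 + (-484) + 220 = -44.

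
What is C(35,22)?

C(35,22) = C(35,13) by symmetry.
C(35,13) = (35·34·33·32·31·30·29·28·27·26·25·24·23) / 13! = 9193186188426240000 / 6227020800 = 1476337800.

1476337800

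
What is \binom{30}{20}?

30045015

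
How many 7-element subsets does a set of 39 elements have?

C(39,7) = (39·38·37·36·35·34·33) / 7! = 77519922480 / 5040 = 15380937.

15380937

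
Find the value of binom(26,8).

C(26,8) = (26·25·24·23·22·21·20·19) / 8! = 62990928000 / 40320 = 1562275.

1562275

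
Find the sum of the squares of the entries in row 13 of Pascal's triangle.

10400600

Σ C(13,i)² is the coefficient of x^13 in (1+x)^13(1+x)^13 = (1+x)^26, i.e. C(26,13) = 10400600.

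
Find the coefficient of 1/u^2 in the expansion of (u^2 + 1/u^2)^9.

126

General term: C(9,j)·(u^2)^j·(1/u^2)^(9-j), with u-exponent 2j − 2(9−j) = 4j − 18.
Set 4j − 18 = -2: j = 4.
C(9,4) = 126; 1^4 = 1; 1^5 = 1.
Coefficient = 126 · 1 · 1 = 126.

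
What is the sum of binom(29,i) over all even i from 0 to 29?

268435456

Even-i terms of row 29 sum to 2^28 = 268435456.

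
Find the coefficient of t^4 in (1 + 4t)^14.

The general term is C(14,j)·(1)^j·(4t)^(14-j); the t^4 term has j = 10.
C(14,10) = 1001.
Coefficient = C(14,10) · 4^4 = 1001 · 256 = 256256.

256256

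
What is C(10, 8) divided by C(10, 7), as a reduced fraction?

3/8

C(n,k+1)/C(n,k) = (n−k)/(k+1) = (10−7)/(7+1) = 3/8.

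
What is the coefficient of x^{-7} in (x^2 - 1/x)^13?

General term: C(13,j)·(x^2)^j·(-1/x)^(13-j), with x-exponent 2j − 1(13−j) = 3j − 13.
Set 3j − 13 = -7: j = 2.
C(13,2) = 78; 1^2 = 1; (-1)^11 = -1.
Coefficient = 78 · 1 · (-1) = -78.

-78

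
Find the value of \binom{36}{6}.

1947792

C(36,6) = (36·35·34·33·32·31) / 6! = 1402410240 / 720 = 1947792.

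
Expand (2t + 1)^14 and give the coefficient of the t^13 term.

114688

The general term is C(14,j)·(2t)^j·(1)^(14-j); the t^13 term has j = 13.
C(14,13) = 14.
Coefficient = C(14,13) · 2^13 = 14 · 8192 = 114688.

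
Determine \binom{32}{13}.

347373600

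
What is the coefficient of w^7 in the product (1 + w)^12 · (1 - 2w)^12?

Coefficient of w^7 = Σ_{j} C(12,j)·1^j·C(12,7-j)·(-2)^(7-j) for j from 0 to 7.
= (-101376) + 709632 + (-1672704) + 1742400 + (-871200) + 209088 + (-22176) + 792 = -5544.

-5544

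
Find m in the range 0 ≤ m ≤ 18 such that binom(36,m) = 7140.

3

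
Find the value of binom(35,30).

324632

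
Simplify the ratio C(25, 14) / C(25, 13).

6/7

C(n,k+1)/C(n,k) = (n−k)/(k+1) = (25−13)/(13+1) = 12/14 = 6/7.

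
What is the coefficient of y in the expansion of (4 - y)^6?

The general term is C(6,j)·(4)^j·(-y)^(6-j); the y^1 term has j = 5.
C(6,5) = 6.
Coefficient = C(6,5) · 4^5 · (-1)^1 = 6 · 1024 · (-1) = -6144.

-6144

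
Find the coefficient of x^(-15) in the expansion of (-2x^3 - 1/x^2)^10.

General term: C(10,j)·(-2x^3)^j·(-1/x^2)^(10-j), with x-exponent 3j − 2(10−j) = 5j − 20.
Set 5j − 20 = -15: j = 1.
C(10,1) = 10; (-2)^1 = -2; (-1)^9 = -1.
Coefficient = 10 · (-2) · (-1) = 20.

20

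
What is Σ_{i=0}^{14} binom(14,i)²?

40116600

Σ C(14,i)² is the coefficient of x^14 in (1+x)^14(1+x)^14 = (1+x)^28, i.e. C(28,14) = 40116600.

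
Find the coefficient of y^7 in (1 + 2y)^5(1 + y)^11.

Coefficient of y^7 = Σ_{j} C(5,j)·2^j·C(11,7-j)·1^(7-j) for j from 0 to 5.
= 330 + 4620 + 18480 + 26400 + 13200 + 1760 = 64790.

64790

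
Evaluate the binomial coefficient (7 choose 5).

C(7,5) = C(7,2) by symmetry.
C(7,2) = (7·6) / 2! = 42 / 2 = 21.

21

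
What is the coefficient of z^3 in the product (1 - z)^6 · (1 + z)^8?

-12

Coefficient of z^3 = Σ_{j} C(6,j)·(-1)^j·C(8,3-j)·1^(3-j) for j from 0 to 3.
= 56 + (-168) + 120 + (-20) = -12.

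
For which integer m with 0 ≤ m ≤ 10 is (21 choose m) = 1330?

C(21,m) increases on 0 ≤ m ≤ 10. C(21,2) = 210 and C(21,3) = 1330, so m = 3.

3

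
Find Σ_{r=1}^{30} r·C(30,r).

Since r·C(30,r) = 30·C(29,r−1), the sum is 30·2^29 = 30·536870912 = 16106127360.

16106127360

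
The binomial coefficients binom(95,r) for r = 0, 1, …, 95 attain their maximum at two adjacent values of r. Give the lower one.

47

For odd n = 95, C(95,r) peaks at r = (n−1)/2 and (n+1)/2; the lower is 47.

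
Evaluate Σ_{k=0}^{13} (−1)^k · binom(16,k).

The partial alternating sum Σ_{k=0}^{13} (−1)^k C(16,k) = (−1)^13 C(15,13) = -105.

-105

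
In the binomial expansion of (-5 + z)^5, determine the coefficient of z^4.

-25

The general term is C(5,j)·(-5)^j·(z)^(5-j); the z^4 term has j = 1.
C(5,1) = 5.
Coefficient = C(5,1) · (-5)^1 = 5 · (-5) = -25.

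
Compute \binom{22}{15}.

170544

C(22,15) = C(22,7) by symmetry.
C(22,7) = (22·21·20·19·18·17·16) / 7! = 859541760 / 5040 = 170544.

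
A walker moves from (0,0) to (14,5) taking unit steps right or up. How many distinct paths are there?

11628

Each path is a sequence of 19 steps with 14 rights: C(19,14) = 11628.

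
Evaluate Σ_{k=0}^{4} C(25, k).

15276

1 + 25 + 300 + 2300 + 12650 = 15276.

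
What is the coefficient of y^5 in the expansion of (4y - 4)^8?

-3670016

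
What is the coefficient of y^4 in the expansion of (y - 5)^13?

The general term is C(13,j)·(y)^j·(-5)^(13-j); the y^4 term has j = 4.
C(13,4) = 715.
Coefficient = C(13,4) · (-5)^9 = 715 · (-1953125) = -1396484375.

-1396484375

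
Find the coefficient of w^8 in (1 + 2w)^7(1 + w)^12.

767103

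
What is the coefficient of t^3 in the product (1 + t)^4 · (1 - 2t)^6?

Coefficient of t^3 = Σ_{j} C(4,j)·1^j·C(6,3-j)·(-2)^(3-j) for j from 0 to 3.
= (-160) + 240 + (-72) + 4 = 12.

12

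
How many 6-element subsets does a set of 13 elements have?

1716

C(13,6) = (13·12·11·10·9·8) / 6! = 1235520 / 720 = 1716.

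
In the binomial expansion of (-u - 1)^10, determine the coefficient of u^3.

120

The general term is C(10,j)·(-u)^j·(-1)^(10-j); the u^3 term has j = 3.
C(10,3) = 120.
Coefficient = C(10,3) · (-1)^3 · (-1)^7 = 120 · (-1) · (-1) = 120.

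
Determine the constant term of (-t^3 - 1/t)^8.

28

General term: C(8,j)·(-t^3)^j·(-1/t)^(8-j), with t-exponent 3j − 1(8−j) = 4j − 8.
Set 4j − 8 = 0: j = 2.
C(8,2) = 28; (-1)^2 = 1; (-1)^6 = 1.
Coefficient = 28 · 1 · 1 = 28.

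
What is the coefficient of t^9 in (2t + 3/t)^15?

General term: C(15,j)·(2t)^j·(3/t)^(15-j), with t-exponent 1j − 1(15−j) = 2j − 15.
Set 2j − 15 = 9: j = 12.
C(15,12) = 455; 2^12 = 4096; 3^3 = 27.
Coefficient = 455 · 4096 · 27 = 50319360.

50319360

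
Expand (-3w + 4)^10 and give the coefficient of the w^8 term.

4723920

The general term is C(10,j)·(-3w)^j·(4)^(10-j); the w^8 term has j = 8.
C(10,8) = 45.
Coefficient = C(10,8) · (-3)^8 · 4^2 = 45 · 6561 · 16 = 4723920.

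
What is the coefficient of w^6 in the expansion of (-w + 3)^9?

2268

The general term is C(9,j)·(-w)^j·(3)^(9-j); the w^6 term has j = 6.
C(9,6) = 84.
Coefficient = C(9,6) · 3^3 = 84 · 27 = 2268.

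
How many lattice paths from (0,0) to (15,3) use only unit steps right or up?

Each path is a sequence of 18 steps with 15 rights: C(18,15) = 816.

816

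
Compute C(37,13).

3562467300

C(37,13) = (37·36·35·34·33·32·31·30·29·28·27·26·25) / 13! = 22183557976419840000 / 6227020800 = 3562467300.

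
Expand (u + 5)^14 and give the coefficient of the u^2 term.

22216796875

The general term is C(14,j)·(u)^j·(5)^(14-j); the u^2 term has j = 2.
C(14,2) = 91.
Coefficient = C(14,2) · 5^12 = 91 · 244140625 = 22216796875.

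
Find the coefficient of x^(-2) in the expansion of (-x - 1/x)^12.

General term: C(12,j)·(-x)^j·(-1/x)^(12-j), with x-exponent 1j − 1(12−j) = 2j − 12.
Set 2j − 12 = -2: j = 5.
C(12,5) = 792; (-1)^5 = -1; (-1)^7 = -1.
Coefficient = 792 · (-1) · (-1) = 792.

792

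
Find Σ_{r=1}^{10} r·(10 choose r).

5120

Since r·C(10,r) = 10·C(9,r−1), the sum is 10·2^9 = 10·512 = 5120.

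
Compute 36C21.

C(36,21) = C(36,15) by symmetry.
C(36,15) = (36·35·34·33·32·31·30·29·28·27·26·25·24·23·22) / 15! = 7281003461233582080000 / 1307674368000 = 5567902560.

5567902560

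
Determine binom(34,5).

C(34,5) = (34·33·32·31·30) / 5! = 33390720 / 120 = 278256.

278256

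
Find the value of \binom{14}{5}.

C(14,5) = (14·13·12·11·10) / 5! = 240240 / 120 = 2002.

2002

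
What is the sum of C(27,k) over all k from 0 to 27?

134217728

Setting x = 1 in (1+x)^27 gives Σ C(27,k) = 2^27 = 134217728.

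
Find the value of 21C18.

1330

C(21,18) = C(21,3) by symmetry.
C(21,3) = (21·20·19) / 3! = 7980 / 6 = 1330.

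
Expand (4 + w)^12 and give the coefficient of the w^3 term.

57671680

The general term is C(12,j)·(4)^j·(w)^(12-j); the w^3 term has j = 9.
C(12,9) = 220.
Coefficient = C(12,9) · 4^9 = 220 · 262144 = 57671680.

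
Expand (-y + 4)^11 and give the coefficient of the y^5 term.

The general term is C(11,j)·(-y)^j·(4)^(11-j); the y^5 term has j = 5.
C(11,5) = 462.
Coefficient = C(11,5) · (-1)^5 · 4^6 = 462 · (-1) · 4096 = -1892352.

-1892352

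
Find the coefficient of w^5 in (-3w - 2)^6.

The general term is C(6,j)·(-3w)^j·(-2)^(6-j); the w^5 term has j = 5.
C(6,5) = 6.
Coefficient = C(6,5) · (-3)^5 · (-2)^1 = 6 · (-243) · (-2) = 2916.

2916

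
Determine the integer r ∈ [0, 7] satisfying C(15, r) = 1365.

C(15,r) increases on 0 ≤ r ≤ 7. C(15,3) = 455 and C(15,4) = 1365, so r = 4.

4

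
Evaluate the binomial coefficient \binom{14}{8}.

3003

C(14,8) = C(14,6) by symmetry.
C(14,6) = (14·13·12·11·10·9) / 6! = 2162160 / 720 = 3003.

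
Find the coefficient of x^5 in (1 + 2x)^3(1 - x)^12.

66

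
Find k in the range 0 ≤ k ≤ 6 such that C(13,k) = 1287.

5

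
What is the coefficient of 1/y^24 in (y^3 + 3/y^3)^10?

196830

General term: C(10,j)·(y^3)^j·(3/y^3)^(10-j), with y-exponent 3j − 3(10−j) = 6j − 30.
Set 6j − 30 = -24: j = 1.
C(10,1) = 10; 1^1 = 1; 3^9 = 19683.
Coefficient = 10 · 1 · 19683 = 196830.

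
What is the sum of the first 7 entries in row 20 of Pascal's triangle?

60460

1 + 20 + 190 + 1140 + 4845 + 15504 + 38760 = 60460.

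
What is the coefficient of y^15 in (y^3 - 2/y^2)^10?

General term: C(10,j)·(y^3)^j·(-2/y^2)^(10-j), with y-exponent 3j − 2(10−j) = 5j − 20.
Set 5j − 20 = 15: j = 7.
C(10,7) = 120; 1^7 = 1; (-2)^3 = -8.
Coefficient = 120 · 1 · (-8) = -960.

-960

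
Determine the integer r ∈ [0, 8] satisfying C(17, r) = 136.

2

C(17,r) increases on 0 ≤ r ≤ 8. C(17,1) = 17 and C(17,2) = 136, so r = 2.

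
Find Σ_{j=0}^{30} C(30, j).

1073741824

The entries of row 30 sum to 2^30 = 1073741824.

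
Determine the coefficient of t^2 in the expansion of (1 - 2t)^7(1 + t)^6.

15

Coefficient of t^2 = Σ_{j} C(7,j)·(-2)^j·C(6,2-j)·1^(2-j) for j from 0 to 2.
= 15 + (-84) + 84 = 15.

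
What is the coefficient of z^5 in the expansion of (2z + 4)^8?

114688

The general term is C(8,j)·(2z)^j·(4)^(8-j); the z^5 term has j = 5.
C(8,5) = 56.
Coefficient = C(8,5) · 2^5 · 4^3 = 56 · 32 · 64 = 114688.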